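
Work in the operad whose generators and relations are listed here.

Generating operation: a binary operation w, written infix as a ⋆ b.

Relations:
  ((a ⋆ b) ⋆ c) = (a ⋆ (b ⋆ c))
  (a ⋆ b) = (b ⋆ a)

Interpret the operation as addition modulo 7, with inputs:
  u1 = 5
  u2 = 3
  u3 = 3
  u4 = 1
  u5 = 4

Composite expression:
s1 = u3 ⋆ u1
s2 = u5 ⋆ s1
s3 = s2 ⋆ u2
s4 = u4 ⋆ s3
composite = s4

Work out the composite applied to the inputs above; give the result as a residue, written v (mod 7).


2 (mod 7)

(u3 ⋆ u1) = 1
(u5 ⋆ (u3 ⋆ u1)) = 5
((u5 ⋆ (u3 ⋆ u1)) ⋆ u2) = 1
(u4 ⋆ ((u5 ⋆ (u3 ⋆ u1)) ⋆ u2)) = 2


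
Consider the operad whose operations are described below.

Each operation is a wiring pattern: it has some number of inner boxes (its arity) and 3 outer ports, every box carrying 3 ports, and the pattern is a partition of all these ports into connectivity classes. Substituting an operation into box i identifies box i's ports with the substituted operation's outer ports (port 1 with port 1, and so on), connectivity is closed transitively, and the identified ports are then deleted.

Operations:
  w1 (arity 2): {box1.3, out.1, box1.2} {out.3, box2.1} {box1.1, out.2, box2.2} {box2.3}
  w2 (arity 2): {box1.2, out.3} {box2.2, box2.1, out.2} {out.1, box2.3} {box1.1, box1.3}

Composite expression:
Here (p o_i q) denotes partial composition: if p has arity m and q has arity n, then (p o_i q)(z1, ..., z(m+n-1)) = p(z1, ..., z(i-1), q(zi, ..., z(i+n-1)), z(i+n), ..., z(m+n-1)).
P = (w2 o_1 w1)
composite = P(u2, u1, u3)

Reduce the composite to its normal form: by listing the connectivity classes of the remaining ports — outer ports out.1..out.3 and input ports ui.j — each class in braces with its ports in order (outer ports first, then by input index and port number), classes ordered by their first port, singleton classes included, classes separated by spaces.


{out.1, u3.3} {out.2, u3.1, u3.2} {out.3, u1.2, u2.1} {u1.1, u2.2, u2.3} {u1.3}


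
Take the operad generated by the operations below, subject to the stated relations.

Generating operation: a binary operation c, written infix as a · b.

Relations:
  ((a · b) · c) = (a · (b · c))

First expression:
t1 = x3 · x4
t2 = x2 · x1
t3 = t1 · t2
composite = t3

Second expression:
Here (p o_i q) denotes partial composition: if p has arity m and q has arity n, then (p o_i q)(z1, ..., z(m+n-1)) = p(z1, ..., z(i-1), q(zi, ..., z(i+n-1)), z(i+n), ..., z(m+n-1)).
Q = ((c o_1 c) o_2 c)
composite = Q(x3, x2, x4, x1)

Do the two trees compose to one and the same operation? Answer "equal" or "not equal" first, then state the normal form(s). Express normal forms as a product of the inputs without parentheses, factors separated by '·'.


Reducing the first expression gives x3 · x4 · x2 · x1
Reducing the second expression gives x3 · x2 · x4 · x1
Distinct normal forms: not equal.

not equal: they reduce to x3 · x4 · x2 · x1 and x3 · x2 · x4 · x1


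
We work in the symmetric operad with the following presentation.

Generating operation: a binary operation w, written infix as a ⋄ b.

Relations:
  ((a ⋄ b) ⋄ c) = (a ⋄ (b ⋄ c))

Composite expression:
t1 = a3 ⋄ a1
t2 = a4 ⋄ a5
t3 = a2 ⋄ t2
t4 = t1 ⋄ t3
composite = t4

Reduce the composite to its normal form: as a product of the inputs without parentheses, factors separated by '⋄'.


a3 ⋄ a1 ⋄ a2 ⋄ a4 ⋄ a5

Under associativity of w, the answer is the a's in reading order.
(a3 ⋄ a1) flattens to a3 ⋄ a1
(a4 ⋄ a5) flattens to a4 ⋄ a5
(a2 ⋄ (a4 ⋄ a5)) flattens to a2 ⋄ a4 ⋄ a5
((a3 ⋄ a1) ⋄ (a2 ⋄ (a4 ⋄ a5))) flattens to a3 ⋄ a1 ⋄ a2 ⋄ a4 ⋄ a5


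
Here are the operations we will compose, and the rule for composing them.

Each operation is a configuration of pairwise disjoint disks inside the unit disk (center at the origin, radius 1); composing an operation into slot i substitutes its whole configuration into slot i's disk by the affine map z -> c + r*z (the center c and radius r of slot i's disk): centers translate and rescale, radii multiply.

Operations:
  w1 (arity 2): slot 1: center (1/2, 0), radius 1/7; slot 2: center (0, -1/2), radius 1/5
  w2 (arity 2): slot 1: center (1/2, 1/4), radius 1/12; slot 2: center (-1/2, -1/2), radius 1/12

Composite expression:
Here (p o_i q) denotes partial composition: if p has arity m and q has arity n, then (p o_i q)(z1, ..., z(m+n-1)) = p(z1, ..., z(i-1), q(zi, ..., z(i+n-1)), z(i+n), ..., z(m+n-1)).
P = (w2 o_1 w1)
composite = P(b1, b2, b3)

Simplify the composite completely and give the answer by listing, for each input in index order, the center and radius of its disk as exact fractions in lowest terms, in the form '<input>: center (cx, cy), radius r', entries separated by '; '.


b1: center (13/24, 1/4), radius 1/84; b2: center (1/2, 5/24), radius 1/60; b3: center (-1/2, -1/2), radius 1/12


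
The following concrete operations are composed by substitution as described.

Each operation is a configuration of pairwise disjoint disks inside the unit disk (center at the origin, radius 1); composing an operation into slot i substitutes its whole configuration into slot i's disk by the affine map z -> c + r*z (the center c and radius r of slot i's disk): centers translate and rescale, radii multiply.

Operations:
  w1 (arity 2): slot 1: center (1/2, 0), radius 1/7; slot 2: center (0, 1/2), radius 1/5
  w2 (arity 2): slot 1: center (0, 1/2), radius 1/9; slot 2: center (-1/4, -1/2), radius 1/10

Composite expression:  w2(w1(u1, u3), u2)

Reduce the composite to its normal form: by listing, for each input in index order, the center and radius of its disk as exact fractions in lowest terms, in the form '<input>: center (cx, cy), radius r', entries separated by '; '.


u1: center (1/18, 1/2), radius 1/63; u2: center (-1/4, -1/2), radius 1/10; u3: center (0, 5/9), radius 1/45

Nesting under w2 composes maps z -> c + r*z down each u-path.
input u1: applying the 2 nested substitutions gives center (1/18, 1/2), radius 1/63
input u3: applying the 2 nested substitutions gives center (0, 5/9), radius 1/45
input u2: applying the 1 nested substitution gives center (-1/4, -1/2), radius 1/10


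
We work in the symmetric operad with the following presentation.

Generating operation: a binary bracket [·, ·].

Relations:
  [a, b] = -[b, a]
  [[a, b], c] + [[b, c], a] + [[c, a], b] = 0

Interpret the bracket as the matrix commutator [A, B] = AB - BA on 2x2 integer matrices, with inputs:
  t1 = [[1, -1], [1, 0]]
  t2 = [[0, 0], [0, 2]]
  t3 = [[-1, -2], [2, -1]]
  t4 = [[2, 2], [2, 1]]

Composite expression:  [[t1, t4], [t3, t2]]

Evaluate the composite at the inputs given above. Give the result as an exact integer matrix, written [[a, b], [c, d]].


[[-16, 32], [-32, 16]]


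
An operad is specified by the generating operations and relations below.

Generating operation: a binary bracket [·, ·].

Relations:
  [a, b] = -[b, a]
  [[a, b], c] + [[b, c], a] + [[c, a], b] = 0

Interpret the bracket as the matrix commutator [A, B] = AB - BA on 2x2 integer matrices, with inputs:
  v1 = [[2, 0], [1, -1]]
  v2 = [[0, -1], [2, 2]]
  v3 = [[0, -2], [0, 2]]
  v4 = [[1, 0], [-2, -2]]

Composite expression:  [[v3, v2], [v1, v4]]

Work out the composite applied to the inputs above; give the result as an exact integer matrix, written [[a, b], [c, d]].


[[-18, 0], [72, 18]]

[v3, v2] = [[-4, -2], [4, 4]]
[v1, v4] = [[0, 0], [9, 0]]
[[v3, v2], [v1, v4]] = [[-18, 0], [72, 18]]


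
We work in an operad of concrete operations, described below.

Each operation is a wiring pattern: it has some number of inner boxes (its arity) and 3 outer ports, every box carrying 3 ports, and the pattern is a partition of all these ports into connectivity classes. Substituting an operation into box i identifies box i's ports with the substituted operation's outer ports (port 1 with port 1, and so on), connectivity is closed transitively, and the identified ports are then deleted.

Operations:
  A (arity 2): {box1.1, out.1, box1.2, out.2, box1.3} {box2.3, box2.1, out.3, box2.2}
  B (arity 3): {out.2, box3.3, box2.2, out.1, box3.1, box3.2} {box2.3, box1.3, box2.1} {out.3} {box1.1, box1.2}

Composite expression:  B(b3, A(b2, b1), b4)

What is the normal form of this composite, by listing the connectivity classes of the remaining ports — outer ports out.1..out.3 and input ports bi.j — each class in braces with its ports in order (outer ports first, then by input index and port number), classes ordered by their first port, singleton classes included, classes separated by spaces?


Substituting into B glues patterns; closure does the rest.
after A, the pattern on (b2, b1) reads {out.1, out.2, b2.1, b2.2, b2.3} {out.3, b1.1, b1.2, b1.3} (out.j = its outer ports)
after B, the pattern on (b3, b2, b1, b4) reads {out.1, out.2, b1.1, b1.2, b1.3, b2.1, b2.2, b2.3, b3.3, b4.1, b4.2, b4.3} {out.3} {b3.1, b3.2} (out.j = its outer ports)

{out.1, out.2, b1.1, b1.2, b1.3, b2.1, b2.2, b2.3, b3.3, b4.1, b4.2, b4.3} {out.3} {b3.1, b3.2}


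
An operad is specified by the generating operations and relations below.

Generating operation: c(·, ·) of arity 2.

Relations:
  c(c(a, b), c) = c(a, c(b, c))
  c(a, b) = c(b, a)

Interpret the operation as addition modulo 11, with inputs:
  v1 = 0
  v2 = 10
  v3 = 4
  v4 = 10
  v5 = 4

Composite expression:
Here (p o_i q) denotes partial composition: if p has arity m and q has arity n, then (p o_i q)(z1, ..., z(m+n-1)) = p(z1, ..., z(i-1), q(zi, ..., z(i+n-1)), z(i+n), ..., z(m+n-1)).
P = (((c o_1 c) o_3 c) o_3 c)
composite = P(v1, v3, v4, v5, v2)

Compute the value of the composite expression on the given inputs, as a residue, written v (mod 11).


6 (mod 11)


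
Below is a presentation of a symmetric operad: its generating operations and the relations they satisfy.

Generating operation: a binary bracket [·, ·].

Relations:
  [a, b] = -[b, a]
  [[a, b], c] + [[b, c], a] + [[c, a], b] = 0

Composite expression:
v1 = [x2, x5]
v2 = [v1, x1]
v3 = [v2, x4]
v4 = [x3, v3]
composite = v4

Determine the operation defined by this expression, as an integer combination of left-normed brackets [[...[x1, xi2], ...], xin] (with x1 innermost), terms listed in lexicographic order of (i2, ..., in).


[[[[x1, x2], x5], x4], x3] - [[[[x1, x5], x2], x4], x3]


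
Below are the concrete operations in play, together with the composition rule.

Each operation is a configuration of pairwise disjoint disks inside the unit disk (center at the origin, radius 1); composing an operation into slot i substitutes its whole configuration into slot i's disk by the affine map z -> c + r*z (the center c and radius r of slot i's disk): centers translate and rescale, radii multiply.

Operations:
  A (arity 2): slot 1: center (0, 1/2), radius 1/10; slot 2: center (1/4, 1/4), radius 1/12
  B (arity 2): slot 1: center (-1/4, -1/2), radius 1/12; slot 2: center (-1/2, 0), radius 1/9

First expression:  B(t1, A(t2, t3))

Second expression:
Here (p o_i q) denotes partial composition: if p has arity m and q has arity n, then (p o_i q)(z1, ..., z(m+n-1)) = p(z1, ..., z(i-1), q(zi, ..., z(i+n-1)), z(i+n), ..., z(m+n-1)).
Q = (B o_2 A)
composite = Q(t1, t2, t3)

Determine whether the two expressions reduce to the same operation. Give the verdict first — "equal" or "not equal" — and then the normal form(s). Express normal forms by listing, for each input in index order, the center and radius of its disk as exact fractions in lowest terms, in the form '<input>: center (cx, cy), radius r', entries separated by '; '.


equal — both sides give t1: center (-1/4, -1/2), radius 1/12; t2: center (-1/2, 1/18), radius 1/90; t3: center (-17/36, 1/36), radius 1/108


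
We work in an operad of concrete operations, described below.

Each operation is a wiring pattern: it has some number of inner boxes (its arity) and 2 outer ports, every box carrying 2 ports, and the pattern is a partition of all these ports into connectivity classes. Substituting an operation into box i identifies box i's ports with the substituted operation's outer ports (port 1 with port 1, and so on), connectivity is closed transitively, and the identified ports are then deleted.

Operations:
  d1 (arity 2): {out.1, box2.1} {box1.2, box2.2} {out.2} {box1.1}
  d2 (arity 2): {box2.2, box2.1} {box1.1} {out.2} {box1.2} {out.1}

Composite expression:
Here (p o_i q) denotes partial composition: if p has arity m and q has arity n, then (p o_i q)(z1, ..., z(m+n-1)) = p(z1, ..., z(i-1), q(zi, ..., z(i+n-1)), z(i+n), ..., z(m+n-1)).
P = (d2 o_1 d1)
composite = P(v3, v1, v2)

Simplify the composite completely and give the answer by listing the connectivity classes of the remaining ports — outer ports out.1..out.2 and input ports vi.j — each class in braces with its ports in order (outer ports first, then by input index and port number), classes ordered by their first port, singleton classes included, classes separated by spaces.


Reachability decides: close wires over d2-identified ports.
d1 over (v3, v1) gives {out.1, v1.1} {out.2} {v1.2, v3.2} {v3.1}, out.j being that stage's outer ports
d2 over (v3, v1, v2) gives {out.1} {out.2} {v1.1} {v1.2, v3.2} {v2.1, v2.2} {v3.1}, out.j being that stage's outer ports

{out.1} {out.2} {v1.1} {v1.2, v3.2} {v2.1, v2.2} {v3.1}


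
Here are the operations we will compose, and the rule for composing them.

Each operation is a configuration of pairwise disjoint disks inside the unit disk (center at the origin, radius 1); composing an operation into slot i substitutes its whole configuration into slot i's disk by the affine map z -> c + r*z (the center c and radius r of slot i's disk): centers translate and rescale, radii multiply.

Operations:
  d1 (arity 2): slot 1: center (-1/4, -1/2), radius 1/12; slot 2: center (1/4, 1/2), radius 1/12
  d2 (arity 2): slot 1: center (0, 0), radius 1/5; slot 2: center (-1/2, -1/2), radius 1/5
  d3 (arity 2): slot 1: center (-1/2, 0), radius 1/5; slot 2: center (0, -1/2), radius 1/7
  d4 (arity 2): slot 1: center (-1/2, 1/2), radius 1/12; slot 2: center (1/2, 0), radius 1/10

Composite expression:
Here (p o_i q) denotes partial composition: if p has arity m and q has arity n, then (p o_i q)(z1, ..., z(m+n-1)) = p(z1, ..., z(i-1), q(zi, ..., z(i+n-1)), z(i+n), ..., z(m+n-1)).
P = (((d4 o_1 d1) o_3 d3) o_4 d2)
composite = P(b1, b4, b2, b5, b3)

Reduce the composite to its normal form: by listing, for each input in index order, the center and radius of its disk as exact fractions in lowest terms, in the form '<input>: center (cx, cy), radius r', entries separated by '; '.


b1: center (-25/48, 11/24), radius 1/144; b2: center (9/20, 0), radius 1/50; b3: center (69/140, -2/35), radius 1/350; b4: center (-23/48, 13/24), radius 1/144; b5: center (1/2, -1/20), radius 1/350


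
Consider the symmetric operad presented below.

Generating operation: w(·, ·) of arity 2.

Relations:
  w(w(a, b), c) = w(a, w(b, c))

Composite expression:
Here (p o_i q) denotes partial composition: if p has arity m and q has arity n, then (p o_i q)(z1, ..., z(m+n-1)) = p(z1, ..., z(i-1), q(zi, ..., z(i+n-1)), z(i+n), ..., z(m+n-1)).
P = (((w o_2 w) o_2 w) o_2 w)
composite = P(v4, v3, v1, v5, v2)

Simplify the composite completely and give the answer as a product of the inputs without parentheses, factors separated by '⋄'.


Associativity of w dissolves the nesting; only the v-input order survives.
w(v3, v1) collapses to v3 ⋄ v1
w(w(v3, v1), v5) collapses to v3 ⋄ v1 ⋄ v5
w(w(w(v3, v1), v5), v2) collapses to v3 ⋄ v1 ⋄ v5 ⋄ v2
w(v4, w(w(w(v3, v1), v5), v2)) collapses to v4 ⋄ v3 ⋄ v1 ⋄ v5 ⋄ v2

v4 ⋄ v3 ⋄ v1 ⋄ v5 ⋄ v2


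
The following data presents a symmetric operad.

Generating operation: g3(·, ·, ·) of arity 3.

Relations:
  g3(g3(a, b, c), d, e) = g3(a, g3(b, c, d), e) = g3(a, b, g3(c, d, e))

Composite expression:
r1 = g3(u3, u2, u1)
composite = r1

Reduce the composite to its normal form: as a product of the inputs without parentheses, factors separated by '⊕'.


Every regrouping of g3 is equal, so read the u-inputs in written order.
g3(u3, u2, u1) spells out as u3 ⊕ u2 ⊕ u1

u3 ⊕ u2 ⊕ u1


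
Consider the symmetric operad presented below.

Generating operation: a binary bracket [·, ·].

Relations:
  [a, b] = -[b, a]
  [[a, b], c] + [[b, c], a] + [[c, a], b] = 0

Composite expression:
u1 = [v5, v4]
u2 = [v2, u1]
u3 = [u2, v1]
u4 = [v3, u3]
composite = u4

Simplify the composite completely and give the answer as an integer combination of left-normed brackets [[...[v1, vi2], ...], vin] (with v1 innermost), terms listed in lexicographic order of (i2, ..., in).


-[[[[v1, v2], v4], v5], v3] + [[[[v1, v2], v5], v4], v3] + [[[[v1, v4], v5], v2], v3] - [[[[v1, v5], v4], v2], v3]

Expand each bracket as ab - ba; the v1-initial words give the coefficients.
Composite bracket: [v3, [[v2, [v5, v4]], v1]]
The bracket unfolds into 16 signed words via [a, b] = ab - ba (2^4 = 16).
Words beginning with v1 determine it all:
  from v1v2v4v5v3, sign -1: term -[[[[v1, v2], v4], v5], v3]
  from v1v2v5v4v3, sign +1: term +[[[[v1, v2], v5], v4], v3]
  from v1v4v5v2v3, sign +1: term +[[[[v1, v4], v5], v2], v3]
  from v1v5v4v2v3, sign -1: term -[[[[v1, v5], v4], v2], v3]


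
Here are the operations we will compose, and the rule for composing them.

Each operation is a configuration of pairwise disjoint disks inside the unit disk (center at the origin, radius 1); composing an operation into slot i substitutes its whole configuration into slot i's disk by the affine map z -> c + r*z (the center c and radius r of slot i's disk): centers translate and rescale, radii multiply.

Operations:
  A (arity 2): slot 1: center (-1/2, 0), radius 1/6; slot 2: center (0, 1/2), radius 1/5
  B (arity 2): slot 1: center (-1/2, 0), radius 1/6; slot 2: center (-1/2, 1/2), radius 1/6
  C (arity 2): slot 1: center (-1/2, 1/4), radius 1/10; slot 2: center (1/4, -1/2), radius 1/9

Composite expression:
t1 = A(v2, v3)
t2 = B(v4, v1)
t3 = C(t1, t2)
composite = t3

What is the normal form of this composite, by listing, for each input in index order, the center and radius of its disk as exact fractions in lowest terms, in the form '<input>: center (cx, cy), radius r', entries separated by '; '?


Nesting under C composes maps z -> c + r*z down each v-path.
input v2: applying the 2 nested substitutions gives center (-11/20, 1/4), radius 1/60
input v3: applying the 2 nested substitutions gives center (-1/2, 3/10), radius 1/50
input v4: applying the 2 nested substitutions gives center (7/36, -1/2), radius 1/54
input v1: applying the 2 nested substitutions gives center (7/36, -4/9), radius 1/54

v1: center (7/36, -4/9), radius 1/54; v2: center (-11/20, 1/4), radius 1/60; v3: center (-1/2, 3/10), radius 1/50; v4: center (7/36, -1/2), radius 1/54


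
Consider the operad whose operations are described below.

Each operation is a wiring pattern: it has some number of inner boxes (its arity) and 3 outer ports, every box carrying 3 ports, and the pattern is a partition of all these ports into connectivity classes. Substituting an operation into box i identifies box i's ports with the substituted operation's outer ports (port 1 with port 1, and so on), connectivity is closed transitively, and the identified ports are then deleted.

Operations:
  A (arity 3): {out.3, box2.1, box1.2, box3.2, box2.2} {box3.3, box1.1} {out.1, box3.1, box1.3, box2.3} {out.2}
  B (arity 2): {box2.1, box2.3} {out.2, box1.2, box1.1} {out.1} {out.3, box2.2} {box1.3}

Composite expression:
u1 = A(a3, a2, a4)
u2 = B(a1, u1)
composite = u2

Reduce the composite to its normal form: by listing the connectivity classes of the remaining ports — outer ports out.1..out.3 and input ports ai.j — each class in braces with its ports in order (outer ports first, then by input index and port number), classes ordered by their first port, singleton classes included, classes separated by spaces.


{out.1} {out.2, a1.1, a1.2} {out.3} {a1.3} {a2.1, a2.2, a2.3, a3.2, a3.3, a4.1, a4.2} {a3.1, a4.3}

Two ports join when wires chain via B-identified ports.
A over (a3, a2, a4) gives {out.1, a2.3, a3.3, a4.1} {out.2} {out.3, a2.1, a2.2, a3.2, a4.2} {a3.1, a4.3}, out.j being that stage's outer ports
B over (a1, a3, a2, a4) gives {out.1} {out.2, a1.1, a1.2} {out.3} {a1.3} {a2.1, a2.2, a2.3, a3.2, a3.3, a4.1, a4.2} {a3.1, a4.3}, out.j being that stage's outer ports


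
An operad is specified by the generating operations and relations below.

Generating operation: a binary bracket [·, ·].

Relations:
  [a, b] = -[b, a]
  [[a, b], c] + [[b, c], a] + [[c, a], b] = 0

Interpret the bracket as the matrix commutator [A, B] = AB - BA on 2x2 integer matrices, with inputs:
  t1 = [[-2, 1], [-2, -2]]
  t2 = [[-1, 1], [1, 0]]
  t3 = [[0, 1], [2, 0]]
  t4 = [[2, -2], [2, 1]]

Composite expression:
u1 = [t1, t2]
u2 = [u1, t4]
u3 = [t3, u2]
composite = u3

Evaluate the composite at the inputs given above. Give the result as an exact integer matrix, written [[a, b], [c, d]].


[[16, -12], [24, -16]]

[t1, t2] = [[3, 1], [2, -3]]
[[t1, t2], t4] = [[6, -13], [-10, -6]]
[t3, [[t1, t2], t4]] = [[16, -12], [24, -16]]


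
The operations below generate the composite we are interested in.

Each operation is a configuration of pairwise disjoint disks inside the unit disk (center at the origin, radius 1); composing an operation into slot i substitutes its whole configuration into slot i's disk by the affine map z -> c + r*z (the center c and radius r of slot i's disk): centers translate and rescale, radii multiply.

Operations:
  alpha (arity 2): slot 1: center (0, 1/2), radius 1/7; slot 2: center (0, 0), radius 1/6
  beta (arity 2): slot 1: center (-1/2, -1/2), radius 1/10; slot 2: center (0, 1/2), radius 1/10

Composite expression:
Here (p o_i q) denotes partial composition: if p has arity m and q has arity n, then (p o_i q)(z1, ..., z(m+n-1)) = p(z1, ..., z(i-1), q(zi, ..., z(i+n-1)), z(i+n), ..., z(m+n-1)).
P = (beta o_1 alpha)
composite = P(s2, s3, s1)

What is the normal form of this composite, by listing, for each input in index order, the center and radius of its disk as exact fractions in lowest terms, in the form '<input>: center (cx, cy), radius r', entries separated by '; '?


Follow each s-input down from beta: c' goes to c + r*c', radius to r*r'.
input s2: composing its 2 substitution steps yields center (-1/2, -9/20), radius 1/70
input s3: composing its 2 substitution steps yields center (-1/2, -1/2), radius 1/60
input s1: composing its 1 substitution step yields center (0, 1/2), radius 1/10

s1: center (0, 1/2), radius 1/10; s2: center (-1/2, -9/20), radius 1/70; s3: center (-1/2, -1/2), radius 1/60


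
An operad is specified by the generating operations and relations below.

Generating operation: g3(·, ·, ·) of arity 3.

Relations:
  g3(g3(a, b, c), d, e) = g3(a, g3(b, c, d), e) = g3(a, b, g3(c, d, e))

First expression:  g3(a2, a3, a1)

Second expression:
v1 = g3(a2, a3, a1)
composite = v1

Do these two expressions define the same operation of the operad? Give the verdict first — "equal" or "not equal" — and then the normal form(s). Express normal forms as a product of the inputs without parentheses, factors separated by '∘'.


equal — both sides give a2 ∘ a3 ∘ a1

The first expression, normalized: a2 ∘ a3 ∘ a1
The second expression, normalized: a2 ∘ a3 ∘ a1
The normal forms match — equal.


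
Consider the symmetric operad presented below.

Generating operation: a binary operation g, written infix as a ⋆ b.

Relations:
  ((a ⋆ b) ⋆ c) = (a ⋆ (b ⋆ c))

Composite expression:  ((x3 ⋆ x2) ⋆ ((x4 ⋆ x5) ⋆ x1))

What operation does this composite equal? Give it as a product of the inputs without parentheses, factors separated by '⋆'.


Key point: g is associative — brackets drop, the x-order remains.
(x3 ⋆ x2) collapses to x3 ⋆ x2
(x4 ⋆ x5) collapses to x4 ⋆ x5
((x4 ⋆ x5) ⋆ x1) collapses to x4 ⋆ x5 ⋆ x1
((x3 ⋆ x2) ⋆ ((x4 ⋆ x5) ⋆ x1)) collapses to x3 ⋆ x2 ⋆ x4 ⋆ x5 ⋆ x1

x3 ⋆ x2 ⋆ x4 ⋆ x5 ⋆ x1


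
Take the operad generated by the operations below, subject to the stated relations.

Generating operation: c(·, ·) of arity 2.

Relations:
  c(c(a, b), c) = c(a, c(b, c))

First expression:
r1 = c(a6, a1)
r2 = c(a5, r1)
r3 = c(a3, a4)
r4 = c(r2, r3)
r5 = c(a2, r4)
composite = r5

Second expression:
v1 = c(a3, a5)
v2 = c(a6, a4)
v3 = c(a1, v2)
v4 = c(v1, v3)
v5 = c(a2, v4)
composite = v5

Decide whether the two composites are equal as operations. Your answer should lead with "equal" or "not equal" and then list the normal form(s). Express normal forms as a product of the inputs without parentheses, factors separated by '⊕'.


not equal — first a2 ⊕ a5 ⊕ a6 ⊕ a1 ⊕ a3 ⊕ a4, second a2 ⊕ a3 ⊕ a5 ⊕ a1 ⊕ a6 ⊕ a4

In normal form, the first expression is a2 ⊕ a5 ⊕ a6 ⊕ a1 ⊕ a3 ⊕ a4
In normal form, the second expression is a2 ⊕ a3 ⊕ a5 ⊕ a1 ⊕ a6 ⊕ a4
Different reductions; not equal.


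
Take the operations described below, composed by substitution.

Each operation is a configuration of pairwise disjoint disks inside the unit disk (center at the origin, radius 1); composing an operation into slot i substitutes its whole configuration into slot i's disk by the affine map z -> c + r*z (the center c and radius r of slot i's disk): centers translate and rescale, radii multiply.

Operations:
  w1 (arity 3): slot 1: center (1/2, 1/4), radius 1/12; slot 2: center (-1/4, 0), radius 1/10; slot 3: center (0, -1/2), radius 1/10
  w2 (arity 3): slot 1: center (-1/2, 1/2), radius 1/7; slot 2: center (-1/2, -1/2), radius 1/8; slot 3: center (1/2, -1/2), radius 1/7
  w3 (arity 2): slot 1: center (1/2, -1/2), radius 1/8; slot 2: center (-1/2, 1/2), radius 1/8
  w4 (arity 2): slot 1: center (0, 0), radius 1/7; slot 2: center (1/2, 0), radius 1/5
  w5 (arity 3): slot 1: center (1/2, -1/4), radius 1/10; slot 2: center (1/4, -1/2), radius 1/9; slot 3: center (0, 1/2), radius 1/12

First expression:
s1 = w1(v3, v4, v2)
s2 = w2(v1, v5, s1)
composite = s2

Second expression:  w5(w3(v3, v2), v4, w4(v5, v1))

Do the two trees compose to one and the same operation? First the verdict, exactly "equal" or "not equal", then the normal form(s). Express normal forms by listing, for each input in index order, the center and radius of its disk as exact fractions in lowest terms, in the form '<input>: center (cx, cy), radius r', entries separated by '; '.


not equal; the first gives v1: center (-1/2, 1/2), radius 1/7; v2: center (1/2, -4/7), radius 1/70; v3: center (4/7, -13/28), radius 1/84; v4: center (13/28, -1/2), radius 1/70; v5: center (-1/2, -1/2), radius 1/8 and the second v1: center (1/24, 1/2), radius 1/60; v2: center (9/20, -1/5), radius 1/80; v3: center (11/20, -3/10), radius 1/80; v4: center (1/4, -1/2), radius 1/9; v5: center (0, 1/2), radius 1/84


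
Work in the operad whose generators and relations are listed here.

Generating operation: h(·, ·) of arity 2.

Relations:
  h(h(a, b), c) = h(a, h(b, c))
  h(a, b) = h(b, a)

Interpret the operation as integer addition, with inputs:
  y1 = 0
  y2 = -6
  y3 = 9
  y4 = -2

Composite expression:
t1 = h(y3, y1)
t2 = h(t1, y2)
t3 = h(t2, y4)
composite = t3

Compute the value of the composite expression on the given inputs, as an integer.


1


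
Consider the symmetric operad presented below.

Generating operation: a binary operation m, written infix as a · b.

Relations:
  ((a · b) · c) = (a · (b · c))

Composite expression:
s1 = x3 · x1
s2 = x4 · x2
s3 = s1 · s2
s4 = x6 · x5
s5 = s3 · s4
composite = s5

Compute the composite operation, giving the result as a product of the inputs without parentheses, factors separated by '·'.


Key point: m is associative — brackets drop, the x-order remains.
(x3 · x1) linearizes to x3 · x1
(x4 · x2) linearizes to x4 · x2
((x3 · x1) · (x4 · x2)) linearizes to x3 · x1 · x4 · x2
(x6 · x5) linearizes to x6 · x5
(((x3 · x1) · (x4 · x2)) · (x6 · x5)) linearizes to x3 · x1 · x4 · x2 · x6 · x5

x3 · x1 · x4 · x2 · x6 · x5


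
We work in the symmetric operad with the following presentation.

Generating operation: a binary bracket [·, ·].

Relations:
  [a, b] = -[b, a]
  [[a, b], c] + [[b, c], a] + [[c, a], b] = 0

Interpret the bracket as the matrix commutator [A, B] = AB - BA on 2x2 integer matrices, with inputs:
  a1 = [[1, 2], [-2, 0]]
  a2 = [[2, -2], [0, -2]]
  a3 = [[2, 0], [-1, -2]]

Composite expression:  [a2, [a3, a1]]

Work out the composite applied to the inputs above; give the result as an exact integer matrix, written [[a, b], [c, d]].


[[-14, 40], [-28, 14]]

[a3, a1] = [[2, 8], [7, -2]]
[a2, [a3, a1]] = [[-14, 40], [-28, 14]]


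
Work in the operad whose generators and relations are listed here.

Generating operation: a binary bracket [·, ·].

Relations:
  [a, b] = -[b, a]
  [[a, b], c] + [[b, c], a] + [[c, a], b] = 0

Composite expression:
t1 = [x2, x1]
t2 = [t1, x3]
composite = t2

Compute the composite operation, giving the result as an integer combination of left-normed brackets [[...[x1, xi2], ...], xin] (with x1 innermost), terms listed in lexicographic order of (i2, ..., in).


A multilinear Lie element is pinned by x1-initial words (x1 innermost).
Composite bracket: [[x2, x1], x3]
Each bracket splits as ab - ba, giving 4 signed words (2^2 = 4).
Only words starting with x1 matter:
  word x1x2x3 has sign -1, contributing -[[x1, x2], x3]

-[[x1, x2], x3]


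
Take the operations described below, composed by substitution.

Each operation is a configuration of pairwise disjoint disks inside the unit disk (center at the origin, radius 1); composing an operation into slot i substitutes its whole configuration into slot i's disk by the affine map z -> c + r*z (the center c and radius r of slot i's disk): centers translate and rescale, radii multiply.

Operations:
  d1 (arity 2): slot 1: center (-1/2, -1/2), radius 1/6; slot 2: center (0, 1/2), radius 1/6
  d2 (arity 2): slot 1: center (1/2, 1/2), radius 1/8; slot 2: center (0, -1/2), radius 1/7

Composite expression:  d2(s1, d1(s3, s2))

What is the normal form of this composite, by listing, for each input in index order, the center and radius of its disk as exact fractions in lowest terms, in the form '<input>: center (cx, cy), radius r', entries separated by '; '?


Each s-disk chains the slot maps above it in d2; radii multiply.
s1: after 1 affine step, its disk has center (1/2, 1/2), radius 1/8
s3: after 2 affine steps, its disk has center (-1/14, -4/7), radius 1/42
s2: after 2 affine steps, its disk has center (0, -3/7), radius 1/42

s1: center (1/2, 1/2), radius 1/8; s2: center (0, -3/7), radius 1/42; s3: center (-1/14, -4/7), radius 1/42


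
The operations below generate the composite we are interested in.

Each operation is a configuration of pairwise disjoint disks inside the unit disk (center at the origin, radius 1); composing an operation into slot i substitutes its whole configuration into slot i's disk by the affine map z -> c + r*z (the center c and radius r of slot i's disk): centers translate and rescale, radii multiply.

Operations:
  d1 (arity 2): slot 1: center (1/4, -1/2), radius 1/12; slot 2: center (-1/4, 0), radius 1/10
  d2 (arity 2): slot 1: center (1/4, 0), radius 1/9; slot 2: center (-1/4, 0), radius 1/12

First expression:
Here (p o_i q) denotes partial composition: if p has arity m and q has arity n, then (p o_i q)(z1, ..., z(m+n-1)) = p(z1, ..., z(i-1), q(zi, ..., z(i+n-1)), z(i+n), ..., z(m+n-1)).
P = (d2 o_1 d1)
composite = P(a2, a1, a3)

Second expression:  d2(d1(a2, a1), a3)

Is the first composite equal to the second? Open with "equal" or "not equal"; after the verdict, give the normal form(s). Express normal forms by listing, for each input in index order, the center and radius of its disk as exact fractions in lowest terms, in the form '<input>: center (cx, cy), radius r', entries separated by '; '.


The first expression, normalized: a1: center (2/9, 0), radius 1/90; a2: center (5/18, -1/18), radius 1/108; a3: center (-1/4, 0), radius 1/12
The second expression, normalized: a1: center (2/9, 0), radius 1/90; a2: center (5/18, -1/18), radius 1/108; a3: center (-1/4, 0), radius 1/12
Same normal form: equal.

equal: each reduces to a1: center (2/9, 0), radius 1/90; a2: center (5/18, -1/18), radius 1/108; a3: center (-1/4, 0), radius 1/12


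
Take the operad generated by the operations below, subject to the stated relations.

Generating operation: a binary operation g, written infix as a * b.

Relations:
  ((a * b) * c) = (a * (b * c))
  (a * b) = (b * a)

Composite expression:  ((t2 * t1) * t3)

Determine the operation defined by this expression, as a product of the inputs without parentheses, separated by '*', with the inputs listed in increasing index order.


Key point: g commutes, so take the t-inputs in any fixed order.
(t2 * t1) unparenthesizes to t2 * t1
((t2 * t1) * t3) unparenthesizes to t2 * t1 * t3
commutativity sorts the factors: t1 * t2 * t3

t1 * t2 * t3


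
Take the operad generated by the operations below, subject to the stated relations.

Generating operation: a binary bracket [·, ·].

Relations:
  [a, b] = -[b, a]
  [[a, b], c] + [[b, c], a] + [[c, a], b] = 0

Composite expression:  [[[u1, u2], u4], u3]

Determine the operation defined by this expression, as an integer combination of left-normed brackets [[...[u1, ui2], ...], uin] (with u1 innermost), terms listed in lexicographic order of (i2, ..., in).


[[[u1, u2], u4], u3]

Skip Jacobi rewriting: expand, keep u1-initial words, read off terms.
Composite bracket: [[[u1, u2], u4], u3]
The bracket unfolds into 8 signed words via [a, b] = ab - ba (2^3 = 8).
The u1-initial words carry the normal form:
  from u1u2u4u3, sign +1: term +[[[u1, u2], u4], u3]


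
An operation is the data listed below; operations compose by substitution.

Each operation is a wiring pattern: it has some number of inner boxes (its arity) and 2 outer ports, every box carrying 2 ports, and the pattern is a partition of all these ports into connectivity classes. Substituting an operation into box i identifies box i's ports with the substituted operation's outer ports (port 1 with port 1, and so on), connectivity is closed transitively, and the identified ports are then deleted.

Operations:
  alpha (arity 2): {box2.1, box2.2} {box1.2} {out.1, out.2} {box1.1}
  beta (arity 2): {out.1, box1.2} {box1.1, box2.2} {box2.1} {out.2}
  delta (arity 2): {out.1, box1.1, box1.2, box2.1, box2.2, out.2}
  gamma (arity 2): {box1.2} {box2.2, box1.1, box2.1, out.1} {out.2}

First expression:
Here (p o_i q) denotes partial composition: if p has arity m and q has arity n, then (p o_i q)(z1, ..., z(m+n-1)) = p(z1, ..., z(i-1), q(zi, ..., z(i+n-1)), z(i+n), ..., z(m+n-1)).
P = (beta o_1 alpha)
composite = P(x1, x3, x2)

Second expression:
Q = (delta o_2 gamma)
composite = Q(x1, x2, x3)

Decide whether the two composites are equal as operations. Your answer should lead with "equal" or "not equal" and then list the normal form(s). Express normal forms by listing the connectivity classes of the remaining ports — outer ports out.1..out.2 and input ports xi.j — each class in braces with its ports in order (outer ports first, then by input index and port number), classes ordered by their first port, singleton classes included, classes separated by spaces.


not equal; the first gives {out.1, x2.2} {out.2} {x1.1} {x1.2} {x2.1} {x3.1, x3.2} and the second {out.1, out.2, x1.1, x1.2, x2.1, x3.1, x3.2} {x2.2}

Normal form of the first expression: {out.1, x2.2} {out.2} {x1.1} {x1.2} {x2.1} {x3.1, x3.2}
Normal form of the second expression: {out.1, out.2, x1.1, x1.2, x2.1, x3.1, x3.2} {x2.2}
The normal forms differ: not equal.


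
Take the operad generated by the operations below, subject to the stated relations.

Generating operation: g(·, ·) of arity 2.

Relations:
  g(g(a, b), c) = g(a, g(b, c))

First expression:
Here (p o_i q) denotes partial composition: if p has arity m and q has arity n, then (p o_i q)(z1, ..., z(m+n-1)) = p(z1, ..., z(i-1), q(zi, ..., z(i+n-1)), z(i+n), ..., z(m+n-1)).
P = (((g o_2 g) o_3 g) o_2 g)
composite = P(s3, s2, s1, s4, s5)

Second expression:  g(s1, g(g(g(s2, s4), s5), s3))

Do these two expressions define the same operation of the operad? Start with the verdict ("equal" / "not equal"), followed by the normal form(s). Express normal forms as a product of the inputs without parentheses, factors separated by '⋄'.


not equal; the first gives s3 ⋄ s2 ⋄ s1 ⋄ s4 ⋄ s5 and the second s1 ⋄ s2 ⋄ s4 ⋄ s5 ⋄ s3

The first expression, normalized: s3 ⋄ s2 ⋄ s1 ⋄ s4 ⋄ s5
The second expression, normalized: s1 ⋄ s2 ⋄ s4 ⋄ s5 ⋄ s3
Distinct normal forms: not equal.


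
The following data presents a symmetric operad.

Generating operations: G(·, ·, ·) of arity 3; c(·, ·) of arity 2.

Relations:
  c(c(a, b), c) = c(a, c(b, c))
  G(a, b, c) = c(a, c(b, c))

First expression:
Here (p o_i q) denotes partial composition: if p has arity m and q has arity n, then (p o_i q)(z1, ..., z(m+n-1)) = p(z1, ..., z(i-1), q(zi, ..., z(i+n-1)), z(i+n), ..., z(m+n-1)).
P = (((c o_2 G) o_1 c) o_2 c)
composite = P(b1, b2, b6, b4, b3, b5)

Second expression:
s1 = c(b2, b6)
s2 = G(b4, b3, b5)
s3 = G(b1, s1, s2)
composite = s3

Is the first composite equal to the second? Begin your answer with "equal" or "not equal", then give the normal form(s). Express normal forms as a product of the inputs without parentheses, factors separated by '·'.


In normal form, the first expression is b1 · b2 · b6 · b4 · b3 · b5
In normal form, the second expression is b1 · b2 · b6 · b4 · b3 · b5
The normal forms match — equal.

equal: each reduces to b1 · b2 · b6 · b4 · b3 · b5


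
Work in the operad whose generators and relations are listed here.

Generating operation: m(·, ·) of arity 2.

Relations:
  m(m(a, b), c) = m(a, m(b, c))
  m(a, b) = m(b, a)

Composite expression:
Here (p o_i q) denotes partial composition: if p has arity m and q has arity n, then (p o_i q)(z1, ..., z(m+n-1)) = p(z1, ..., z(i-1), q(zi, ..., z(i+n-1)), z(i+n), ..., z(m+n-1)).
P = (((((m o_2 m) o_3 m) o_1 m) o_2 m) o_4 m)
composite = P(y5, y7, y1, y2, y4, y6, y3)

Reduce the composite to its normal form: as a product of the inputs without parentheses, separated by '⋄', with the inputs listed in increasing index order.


y1 ⋄ y2 ⋄ y3 ⋄ y4 ⋄ y5 ⋄ y6 ⋄ y7

Reordering under m is free, so list the y-inputs canonically.
m(y7, y1) linearizes to y7 ⋄ y1
m(y5, m(y7, y1)) linearizes to y5 ⋄ y7 ⋄ y1
m(y2, y4) linearizes to y2 ⋄ y4
m(y6, y3) linearizes to y6 ⋄ y3
m(m(y2, y4), m(y6, y3)) linearizes to y2 ⋄ y4 ⋄ y6 ⋄ y3
m(m(y5, m(y7, y1)), m(m(y2, y4), m(y6, y3))) linearizes to y5 ⋄ y7 ⋄ y1 ⋄ y2 ⋄ y4 ⋄ y6 ⋄ y3
reordering the factors by index: y1 ⋄ y2 ⋄ y3 ⋄ y4 ⋄ y5 ⋄ y6 ⋄ y7


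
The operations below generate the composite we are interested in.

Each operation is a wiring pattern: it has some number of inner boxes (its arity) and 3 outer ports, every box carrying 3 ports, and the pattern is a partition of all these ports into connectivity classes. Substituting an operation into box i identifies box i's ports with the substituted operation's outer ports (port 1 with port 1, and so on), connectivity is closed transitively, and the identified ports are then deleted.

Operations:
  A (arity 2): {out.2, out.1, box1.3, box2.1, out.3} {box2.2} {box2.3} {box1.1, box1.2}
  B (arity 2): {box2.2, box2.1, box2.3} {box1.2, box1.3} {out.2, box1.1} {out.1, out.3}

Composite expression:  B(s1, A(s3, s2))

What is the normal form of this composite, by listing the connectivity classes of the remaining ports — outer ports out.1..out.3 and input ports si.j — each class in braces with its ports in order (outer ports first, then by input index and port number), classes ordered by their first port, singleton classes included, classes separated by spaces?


{out.1, out.3} {out.2, s1.1} {s1.2, s1.3} {s2.1, s3.3} {s2.2} {s2.3} {s3.1, s3.2}

Treat the ports identified at B as solder joints: merge, then drop.
composing A on (s3, s2), with out.j its own outer ports: {out.1, out.2, out.3, s2.1, s3.3} {s2.2} {s2.3} {s3.1, s3.2}
composing B on (s1, s3, s2), with out.j its own outer ports: {out.1, out.3} {out.2, s1.1} {s1.2, s1.3} {s2.1, s3.3} {s2.2} {s2.3} {s3.1, s3.2}
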